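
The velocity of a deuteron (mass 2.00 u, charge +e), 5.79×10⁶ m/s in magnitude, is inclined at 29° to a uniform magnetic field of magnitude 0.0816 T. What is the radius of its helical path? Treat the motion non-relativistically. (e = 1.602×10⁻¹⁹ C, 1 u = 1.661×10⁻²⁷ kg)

r ≈ 0.713 m

v⊥ = v sinθ = 5.79×10⁶·sin29° ≈ 2.807×10⁶ m/s.
r = m v⊥/(|q|B) = (3.322×10⁻²⁷)(2.807×10⁶)/((1.602×10⁻¹⁹)(0.0816)) ≈ 0.713 m.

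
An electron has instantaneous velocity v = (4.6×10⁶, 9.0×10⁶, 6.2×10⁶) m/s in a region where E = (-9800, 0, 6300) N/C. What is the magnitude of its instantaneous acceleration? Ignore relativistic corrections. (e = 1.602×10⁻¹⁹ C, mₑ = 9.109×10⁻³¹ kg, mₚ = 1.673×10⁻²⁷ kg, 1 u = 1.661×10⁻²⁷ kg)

Only an electric field acts, so F = qE = (−1.602×10⁻¹⁹ C)·(-9800, 0, 6300) = (1.57×10⁻¹⁵, 0, -1.01×10⁻¹⁵) N.
|a| = |F|/m = 1.866×10⁻¹⁵/9.109×10⁻³¹ ≈ 2.05×10¹⁵ m/s².

|a| ≈ 2.05×10¹⁵ m/s²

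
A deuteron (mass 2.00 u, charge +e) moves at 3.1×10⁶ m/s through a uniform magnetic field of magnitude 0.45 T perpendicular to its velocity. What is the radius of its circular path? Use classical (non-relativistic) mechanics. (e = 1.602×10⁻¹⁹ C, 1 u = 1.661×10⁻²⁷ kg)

r ≈ 0.14 m

The magnetic force provides the centripetal force: |q|vB = mv²/r.
r = mv/(|q|B) = (3.322×10⁻²⁷)(3.1×10⁶)/((1.602×10⁻¹⁹)(0.45)) ≈ 0.14 m.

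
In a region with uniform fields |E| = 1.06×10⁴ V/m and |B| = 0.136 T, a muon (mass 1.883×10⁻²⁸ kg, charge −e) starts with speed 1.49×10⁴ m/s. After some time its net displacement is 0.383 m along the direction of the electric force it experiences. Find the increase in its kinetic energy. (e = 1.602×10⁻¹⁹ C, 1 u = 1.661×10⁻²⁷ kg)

The magnetic force is always ⟂ v and does no work; only the electric force changes KE.
ΔKE = F_E · d = |q|E d = (1.602×10⁻¹⁹)(1.06×10⁴)(0.383) ≈ 6.50×10⁻¹⁶ J.

ΔKE ≈ 6.50×10⁻¹⁶ J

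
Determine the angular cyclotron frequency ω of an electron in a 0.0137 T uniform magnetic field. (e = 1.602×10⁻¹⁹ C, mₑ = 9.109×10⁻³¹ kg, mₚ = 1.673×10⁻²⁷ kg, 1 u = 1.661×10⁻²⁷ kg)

ω ≈ 2.41×10⁹ rad/s

ω = |q|B/m.
ω = (1.602×10⁻¹⁹)(0.0137)/9.109×10⁻³¹ ≈ 2.41×10⁹ rad/s.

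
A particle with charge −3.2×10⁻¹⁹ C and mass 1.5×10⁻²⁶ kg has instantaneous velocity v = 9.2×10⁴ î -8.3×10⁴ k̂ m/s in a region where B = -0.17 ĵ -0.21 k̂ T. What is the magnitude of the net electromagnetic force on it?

|F| ≈ 9.15×10⁻¹⁵ N

v×B = (-1.41×10⁴, 1.93×10⁴, -1.56×10⁴) N/C.
F = q v×B = (−3.2×10⁻¹⁹ C)·(-1.41×10⁴, 1.93×10⁴, -1.56×10⁴) = (4.52×10⁻¹⁵, -6.18×10⁻¹⁵, 5.00×10⁻¹⁵) N.
|F| = 9.15×10⁻¹⁵ N.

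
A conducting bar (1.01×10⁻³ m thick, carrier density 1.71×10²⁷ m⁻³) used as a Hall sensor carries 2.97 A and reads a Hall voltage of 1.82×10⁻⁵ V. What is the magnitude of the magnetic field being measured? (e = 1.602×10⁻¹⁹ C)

B ≈ 1.70 T

From V_H = IB/(n e t), B = V_H n e t / I.
B = (1.82×10⁻⁵)(1.71×10²⁷)(1.602×10⁻¹⁹)(1.01×10⁻³)/2.97 ≈ 1.70 T.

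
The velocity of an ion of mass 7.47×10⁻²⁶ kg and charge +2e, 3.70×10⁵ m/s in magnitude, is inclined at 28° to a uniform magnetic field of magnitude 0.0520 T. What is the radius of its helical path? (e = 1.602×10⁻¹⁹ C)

v⊥ = v sinθ = 3.70×10⁵·sin28° ≈ 1.737×10⁵ m/s.
r = m v⊥/(|q|B) = (7.47×10⁻²⁶)(1.737×10⁵)/((3.204×10⁻¹⁹)(0.0520)) ≈ 0.779 m.

r ≈ 0.779 m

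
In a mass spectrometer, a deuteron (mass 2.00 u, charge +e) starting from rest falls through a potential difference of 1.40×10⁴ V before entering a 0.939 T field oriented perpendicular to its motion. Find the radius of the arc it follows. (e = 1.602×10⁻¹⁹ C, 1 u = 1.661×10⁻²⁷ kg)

r ≈ 0.0257 m

Acceleration: |q|V = ½mv² ⇒ v = √(2|q|V/m) = √(2·1.602×10⁻¹⁹·1.40×10⁴/3.322×10⁻²⁷) ≈ 1.162×10⁶ m/s.
In the field: r = mv/(|q|B) = (3.322×10⁻²⁷)(1.162×10⁶)/((1.602×10⁻¹⁹)(0.939)) ≈ 0.0257 m.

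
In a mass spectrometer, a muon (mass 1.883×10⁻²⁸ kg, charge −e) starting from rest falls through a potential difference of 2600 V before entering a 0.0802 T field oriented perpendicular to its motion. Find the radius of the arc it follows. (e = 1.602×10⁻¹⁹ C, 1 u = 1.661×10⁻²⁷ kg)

r ≈ 0.0308 m

Acceleration: |q|V = ½mv² ⇒ v = √(2|q|V/m) = √(2·1.602×10⁻¹⁹·2600/1.883×10⁻²⁸) ≈ 2.103×10⁶ m/s.
In the field: r = mv/(|q|B) = (1.883×10⁻²⁸)(2.103×10⁶)/((1.602×10⁻¹⁹)(0.0802)) ≈ 0.0308 m.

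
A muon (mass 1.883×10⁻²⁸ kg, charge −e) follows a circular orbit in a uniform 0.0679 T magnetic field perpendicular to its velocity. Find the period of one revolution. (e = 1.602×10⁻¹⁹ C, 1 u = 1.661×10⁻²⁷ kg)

The cyclotron period depends only on m, q, B: T = 2πm/(|q|B).
T = 2π(1.883×10⁻²⁸)/((1.602×10⁻¹⁹)(0.0679)) ≈ 1.09×10⁻⁷ s.

T ≈ 1.09×10⁻⁷ s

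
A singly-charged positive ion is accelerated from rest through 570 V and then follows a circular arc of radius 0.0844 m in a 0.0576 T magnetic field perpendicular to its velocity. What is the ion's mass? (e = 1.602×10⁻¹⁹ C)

Combine |q|V = ½mv² and r = mv/(|q|B): eliminate v to get m = qB²r²/(2V).
m = (1.602×10⁻¹⁹)(0.0576)²(0.0844)²/(2·570) ≈ 3.32×10⁻²⁷ kg.

m ≈ 3.32×10⁻²⁷ kg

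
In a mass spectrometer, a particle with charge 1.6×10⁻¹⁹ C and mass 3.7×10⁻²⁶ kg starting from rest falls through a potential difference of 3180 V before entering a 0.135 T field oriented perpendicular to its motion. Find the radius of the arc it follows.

Acceleration: |q|V = ½mv² ⇒ v = √(2|q|V/m) = √(2·1.6×10⁻¹⁹·3180/3.7×10⁻²⁶) ≈ 1.658×10⁵ m/s.
In the field: r = mv/(|q|B) = (3.7×10⁻²⁶)(1.658×10⁵)/((1.6×10⁻¹⁹)(0.135)) ≈ 0.284 m.

r ≈ 0.284 m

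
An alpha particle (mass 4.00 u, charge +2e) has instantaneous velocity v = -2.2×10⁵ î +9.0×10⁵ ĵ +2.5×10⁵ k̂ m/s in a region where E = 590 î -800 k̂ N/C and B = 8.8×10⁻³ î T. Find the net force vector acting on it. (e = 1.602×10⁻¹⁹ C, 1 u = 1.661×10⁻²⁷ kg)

v×B = (0, 2200, -7920) N/C.
E + v×B = (590, 2200, -8720) N/C.
F = q(E + v×B) = (3.204×10⁻¹⁹ C)·(590, 2200, -8720) = (1.89×10⁻¹⁶, 7.05×10⁻¹⁶, -2.79×10⁻¹⁵) N.

F ≈ (1.89×10⁻¹⁶, 7.05×10⁻¹⁶, -2.79×10⁻¹⁵) N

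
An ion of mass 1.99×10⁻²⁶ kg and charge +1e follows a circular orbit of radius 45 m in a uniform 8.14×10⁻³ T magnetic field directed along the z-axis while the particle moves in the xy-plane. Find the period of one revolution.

T ≈ 9.59×10⁻⁵ s

The cyclotron period depends only on m, q, B: T = 2πm/(|q|B).
T = 2π(1.99×10⁻²⁶)/((1.602×10⁻¹⁹)(8.14×10⁻³)) ≈ 9.59×10⁻⁵ s.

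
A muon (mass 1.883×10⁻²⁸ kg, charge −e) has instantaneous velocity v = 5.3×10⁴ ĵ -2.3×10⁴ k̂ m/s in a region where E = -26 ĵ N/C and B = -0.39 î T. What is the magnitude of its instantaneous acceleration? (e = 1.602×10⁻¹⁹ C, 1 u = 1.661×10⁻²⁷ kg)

v×B = (0, 8970, 2.07×10⁴) N/C.
E + v×B = (0, 8940, 2.07×10⁴) N/C.
F = q(E + v×B) = (−1.602×10⁻¹⁹ C)·(0, 8940, 2.07×10⁴) = (0, -1.43×10⁻¹⁵, -3.31×10⁻¹⁵) N.
|a| = |F|/m = 3.608×10⁻¹⁵/1.883×10⁻²⁸ ≈ 1.92×10¹³ m/s².

|a| ≈ 1.92×10¹³ m/s²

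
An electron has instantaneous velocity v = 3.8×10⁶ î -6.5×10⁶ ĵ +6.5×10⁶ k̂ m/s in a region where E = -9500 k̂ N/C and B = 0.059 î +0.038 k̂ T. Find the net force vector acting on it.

F ≈ (3.96×10⁻¹⁴, -3.83×10⁻¹⁴, -5.99×10⁻¹⁴) N

v×B = (-2.47×10⁵, 2.39×10⁵, 3.84×10⁵) N/C.
E + v×B = (-2.47×10⁵, 2.39×10⁵, 3.74×10⁵) N/C.
F = q(E + v×B) = (−1.602×10⁻¹⁹ C)·(-2.47×10⁵, 2.39×10⁵, 3.74×10⁵) = (3.96×10⁻¹⁴, -3.83×10⁻¹⁴, -5.99×10⁻¹⁴) N.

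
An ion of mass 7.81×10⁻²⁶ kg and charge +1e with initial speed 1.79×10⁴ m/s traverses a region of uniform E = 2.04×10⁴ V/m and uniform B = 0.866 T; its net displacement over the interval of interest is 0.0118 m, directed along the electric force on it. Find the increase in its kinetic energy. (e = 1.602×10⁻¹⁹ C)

ΔKE ≈ 3.86×10⁻¹⁷ J

The magnetic force is always ⟂ v and does no work; only the electric force changes KE.
ΔKE = F_E · d = |q|E d = (1.602×10⁻¹⁹)(2.04×10⁴)(0.0118) ≈ 3.86×10⁻¹⁷ J.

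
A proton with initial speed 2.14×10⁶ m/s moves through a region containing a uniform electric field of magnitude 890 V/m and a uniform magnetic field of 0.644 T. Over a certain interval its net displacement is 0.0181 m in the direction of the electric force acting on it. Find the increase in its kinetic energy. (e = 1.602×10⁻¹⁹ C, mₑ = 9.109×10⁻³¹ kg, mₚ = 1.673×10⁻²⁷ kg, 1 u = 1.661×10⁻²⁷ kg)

ΔKE ≈ 2.58×10⁻¹⁸ J

The magnetic force is always ⟂ v and does no work; only the electric force changes KE.
ΔKE = F_E · d = |q|E d = (1.602×10⁻¹⁹)(890)(0.0181) ≈ 2.58×10⁻¹⁸ J.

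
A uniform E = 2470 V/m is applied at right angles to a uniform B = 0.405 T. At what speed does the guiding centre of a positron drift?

v_d ≈ 6100 m/s

The E×B drift speed is v_d = E/B.
v_d = 2470/0.405 = 6100 m/s.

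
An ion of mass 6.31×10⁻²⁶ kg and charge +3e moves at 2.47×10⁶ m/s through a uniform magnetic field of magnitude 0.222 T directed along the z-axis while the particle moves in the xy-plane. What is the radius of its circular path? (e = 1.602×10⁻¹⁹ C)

r ≈ 1.46 m

The magnetic force provides the centripetal force: |q|vB = mv²/r.
r = mv/(|q|B) = (6.31×10⁻²⁶)(2.47×10⁶)/((4.806×10⁻¹⁹)(0.222)) ≈ 1.46 m.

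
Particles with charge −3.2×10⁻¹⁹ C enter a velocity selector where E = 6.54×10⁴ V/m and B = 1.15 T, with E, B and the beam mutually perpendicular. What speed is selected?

v = 5.69×10⁴ m/s

Straight-line motion ⇒ electric and magnetic forces cancel, so E = vB.
v = E/B = 6.54×10⁴/1.15 = 5.69×10⁴ m/s.
The result is independent of the particle's charge and mass.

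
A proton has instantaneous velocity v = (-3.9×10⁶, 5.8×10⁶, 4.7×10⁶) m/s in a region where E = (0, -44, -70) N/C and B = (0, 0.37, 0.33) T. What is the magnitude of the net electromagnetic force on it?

v×B = (1.75×10⁵, 1.29×10⁶, -1.44×10⁶) N/C.
E + v×B = (1.75×10⁵, 1.29×10⁶, -1.44×10⁶) N/C.
F = q(E + v×B) = (1.602×10⁻¹⁹ C)·(1.75×10⁵, 1.29×10⁶, -1.44×10⁶) = (2.80×10⁻¹⁴, 2.06×10⁻¹³, -2.31×10⁻¹³) N.
|F| = 3.11×10⁻¹³ N.

|F| ≈ 3.11×10⁻¹³ N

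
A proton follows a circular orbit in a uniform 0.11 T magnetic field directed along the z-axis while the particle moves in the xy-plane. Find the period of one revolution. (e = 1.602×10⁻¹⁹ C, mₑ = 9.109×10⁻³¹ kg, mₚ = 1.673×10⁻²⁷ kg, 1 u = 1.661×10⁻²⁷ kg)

The cyclotron period depends only on m, q, B: T = 2πm/(|q|B).
T = 2π(1.673×10⁻²⁷)/((1.602×10⁻¹⁹)(0.11)) ≈ 6.0×10⁻⁷ s.

T ≈ 6.0×10⁻⁷ s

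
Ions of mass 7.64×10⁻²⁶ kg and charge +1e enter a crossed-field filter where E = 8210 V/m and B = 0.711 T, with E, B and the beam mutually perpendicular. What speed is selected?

For undeflected motion the electric and magnetic forces balance: qE = qvB.
v = E/B = 8210/0.711 = 1.15×10⁴ m/s.

v = 1.15×10⁴ m/s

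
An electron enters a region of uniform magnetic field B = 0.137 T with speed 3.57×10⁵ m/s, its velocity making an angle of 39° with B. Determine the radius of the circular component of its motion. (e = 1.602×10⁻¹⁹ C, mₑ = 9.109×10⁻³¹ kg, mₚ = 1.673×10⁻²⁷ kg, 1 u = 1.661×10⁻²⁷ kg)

v⊥ = v sinθ = 3.57×10⁵·sin39° ≈ 2.247×10⁵ m/s.
r = m v⊥/(|q|B) = (9.109×10⁻³¹)(2.247×10⁵)/((1.602×10⁻¹⁹)(0.137)) ≈ 9.32×10⁻⁶ m.

r ≈ 9.32×10⁻⁶ m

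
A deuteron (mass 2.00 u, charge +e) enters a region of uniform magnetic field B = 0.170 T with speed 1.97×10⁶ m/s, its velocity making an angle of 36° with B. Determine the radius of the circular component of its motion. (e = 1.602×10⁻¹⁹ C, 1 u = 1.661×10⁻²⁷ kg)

r ≈ 0.141 m

v⊥ = v sinθ = 1.97×10⁶·sin36° ≈ 1.158×10⁶ m/s.
r = m v⊥/(|q|B) = (3.322×10⁻²⁷)(1.158×10⁶)/((1.602×10⁻¹⁹)(0.170)) ≈ 0.141 m.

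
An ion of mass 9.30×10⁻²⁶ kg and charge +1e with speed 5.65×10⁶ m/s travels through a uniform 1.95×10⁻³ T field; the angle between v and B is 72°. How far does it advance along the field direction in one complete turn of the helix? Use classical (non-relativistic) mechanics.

v∥ = v cosθ = 5.65×10⁶·cos72° ≈ 1.746×10⁶ m/s.
T = 2πm/(|q|B) = 2π(9.30×10⁻²⁶)/((1.602×10⁻¹⁹)(1.95×10⁻³)) ≈ 1.871×10⁻³ s.
pitch = v∥ T = (1.746×10⁶)(1.871×10⁻³) ≈ 3270 m.

p ≈ 3270 m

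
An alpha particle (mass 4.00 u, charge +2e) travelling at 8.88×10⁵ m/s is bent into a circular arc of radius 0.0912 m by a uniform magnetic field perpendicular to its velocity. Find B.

From |q|vB = mv²/r, B = mv/(|q|r).
B = (6.644×10⁻²⁷)(8.88×10⁵)/((3.204×10⁻¹⁹)(0.0912)) ≈ 0.202 T.

B ≈ 0.202 T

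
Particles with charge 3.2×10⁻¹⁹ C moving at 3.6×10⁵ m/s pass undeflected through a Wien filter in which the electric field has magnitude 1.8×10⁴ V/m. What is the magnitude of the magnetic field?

B = 0.050 T

Balance of forces in the selector: qE = qvB ⇒ B = E/v.
B = 1.8×10⁴/3.6×10⁵ = 0.050 T.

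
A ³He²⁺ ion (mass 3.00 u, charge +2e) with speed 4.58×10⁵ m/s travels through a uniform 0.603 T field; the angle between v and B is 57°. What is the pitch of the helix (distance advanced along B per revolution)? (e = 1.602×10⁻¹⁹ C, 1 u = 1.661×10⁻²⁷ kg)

p ≈ 0.0404 m

v∥ = v cosθ = 4.58×10⁵·cos57° ≈ 2.494×10⁵ m/s.
T = 2πm/(|q|B) = 2π(4.983×10⁻²⁷)/((3.204×10⁻¹⁹)(0.603)) ≈ 1.621×10⁻⁷ s.
pitch = v∥ T = (2.494×10⁵)(1.621×10⁻⁷) ≈ 0.0404 m.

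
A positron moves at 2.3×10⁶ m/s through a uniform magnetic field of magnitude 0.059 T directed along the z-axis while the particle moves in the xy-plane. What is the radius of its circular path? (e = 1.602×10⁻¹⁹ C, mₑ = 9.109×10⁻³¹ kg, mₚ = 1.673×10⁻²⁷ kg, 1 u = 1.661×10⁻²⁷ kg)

The magnetic force provides the centripetal force: |q|vB = mv²/r.
r = mv/(|q|B) = (9.109×10⁻³¹)(2.3×10⁶)/((1.602×10⁻¹⁹)(0.059)) ≈ 2.2×10⁻⁴ m.

r ≈ 2.2×10⁻⁴ m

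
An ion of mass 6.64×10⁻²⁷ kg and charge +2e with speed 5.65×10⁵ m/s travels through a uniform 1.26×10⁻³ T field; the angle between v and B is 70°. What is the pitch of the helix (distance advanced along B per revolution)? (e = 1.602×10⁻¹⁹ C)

p ≈ 20.0 m

v∥ = v cosθ = 5.65×10⁵·cos70° ≈ 1.932×10⁵ m/s.
T = 2πm/(|q|B) = 2π(6.64×10⁻²⁷)/((3.204×10⁻¹⁹)(1.26×10⁻³)) ≈ 1.033×10⁻⁴ s.
pitch = v∥ T = (1.932×10⁵)(1.033×10⁻⁴) ≈ 20.0 m.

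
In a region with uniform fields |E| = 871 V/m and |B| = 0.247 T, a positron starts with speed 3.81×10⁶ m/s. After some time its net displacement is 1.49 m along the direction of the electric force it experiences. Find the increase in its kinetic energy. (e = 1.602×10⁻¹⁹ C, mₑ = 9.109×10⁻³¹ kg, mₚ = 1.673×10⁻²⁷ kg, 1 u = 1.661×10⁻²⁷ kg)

ΔKE ≈ 2.08×10⁻¹⁶ J

The magnetic force is always ⟂ v and does no work; only the electric force changes KE.
ΔKE = F_E · d = |q|E d = (1.602×10⁻¹⁹)(871)(1.49) ≈ 2.08×10⁻¹⁶ J.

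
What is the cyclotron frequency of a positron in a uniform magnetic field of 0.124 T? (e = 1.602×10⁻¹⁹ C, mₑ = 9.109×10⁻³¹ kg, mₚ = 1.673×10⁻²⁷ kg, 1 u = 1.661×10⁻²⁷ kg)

f ≈ 3.47×10⁹ Hz

f = |q|B/(2πm).
f = (1.602×10⁻¹⁹)(0.124)/(2π·9.109×10⁻³¹) ≈ 3.47×10⁹ Hz.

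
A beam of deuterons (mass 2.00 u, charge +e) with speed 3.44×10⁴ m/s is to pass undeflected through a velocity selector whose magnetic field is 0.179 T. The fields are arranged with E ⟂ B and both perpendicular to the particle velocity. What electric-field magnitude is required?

E = 6160 V/m

For straight-line motion qE = qvB, so E = vB.
E = 3.44×10⁴ × 0.179 = 6160 V/m.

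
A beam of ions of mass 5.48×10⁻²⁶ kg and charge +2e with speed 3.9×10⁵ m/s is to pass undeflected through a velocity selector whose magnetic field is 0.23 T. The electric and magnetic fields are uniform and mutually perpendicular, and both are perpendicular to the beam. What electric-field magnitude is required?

E = 9.0×10⁴ V/m

For straight-line motion qE = qvB, so E = vB.
E = 3.9×10⁵ × 0.23 = 9.0×10⁴ V/m.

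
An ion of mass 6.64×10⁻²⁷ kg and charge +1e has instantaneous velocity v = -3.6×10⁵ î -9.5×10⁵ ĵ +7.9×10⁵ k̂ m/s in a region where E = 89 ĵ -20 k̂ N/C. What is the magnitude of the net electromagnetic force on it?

Only an electric field acts, so F = qE = (1.602×10⁻¹⁹ C)·(0, 89.0, -20.0) = (0, 1.43×10⁻¹⁷, -3.20×10⁻¹⁸) N.
|F| = 1.46×10⁻¹⁷ N.

|F| ≈ 1.46×10⁻¹⁷ N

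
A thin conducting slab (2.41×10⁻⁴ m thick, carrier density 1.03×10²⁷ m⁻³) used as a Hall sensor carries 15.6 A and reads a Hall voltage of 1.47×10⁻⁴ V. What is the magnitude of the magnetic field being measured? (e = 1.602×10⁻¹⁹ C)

B ≈ 0.375 T

From V_H = IB/(n e t), B = V_H n e t / I.
B = (1.47×10⁻⁴)(1.03×10²⁷)(1.602×10⁻¹⁹)(2.41×10⁻⁴)/15.6 ≈ 0.375 T.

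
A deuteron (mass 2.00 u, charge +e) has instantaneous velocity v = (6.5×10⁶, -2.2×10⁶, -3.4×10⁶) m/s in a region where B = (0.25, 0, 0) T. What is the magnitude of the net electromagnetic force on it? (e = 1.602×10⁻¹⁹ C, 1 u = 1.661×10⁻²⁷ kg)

|F| ≈ 1.62×10⁻¹³ N

v×B = (0, -8.50×10⁵, 5.50×10⁵) N/C.
F = q v×B = (1.602×10⁻¹⁹ C)·(0, -8.50×10⁵, 5.50×10⁵) = (0, -1.36×10⁻¹³, 8.81×10⁻¹⁴) N.
|F| = 1.62×10⁻¹³ N.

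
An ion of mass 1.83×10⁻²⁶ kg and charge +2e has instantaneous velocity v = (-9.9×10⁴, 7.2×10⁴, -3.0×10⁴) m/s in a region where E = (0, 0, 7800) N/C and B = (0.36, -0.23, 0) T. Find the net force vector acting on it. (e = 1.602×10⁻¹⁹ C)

F ≈ (-2.21×10⁻¹⁵, -3.46×10⁻¹⁵, 1.49×10⁻¹⁵) N

v×B = (-6900, -1.08×10⁴, -3150) N/C.
E + v×B = (-6900, -1.08×10⁴, 4650) N/C.
F = q(E + v×B) = (3.204×10⁻¹⁹ C)·(-6900, -1.08×10⁴, 4650) = (-2.21×10⁻¹⁵, -3.46×10⁻¹⁵, 1.49×10⁻¹⁵) N.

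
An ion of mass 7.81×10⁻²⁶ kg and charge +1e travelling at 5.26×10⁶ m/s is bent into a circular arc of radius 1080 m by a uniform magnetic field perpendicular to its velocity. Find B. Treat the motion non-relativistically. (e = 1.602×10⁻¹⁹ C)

From |q|vB = mv²/r, B = mv/(|q|r).
B = (7.81×10⁻²⁶)(5.26×10⁶)/((1.602×10⁻¹⁹)(1080)) ≈ 2.37×10⁻³ T.

B ≈ 2.37×10⁻³ T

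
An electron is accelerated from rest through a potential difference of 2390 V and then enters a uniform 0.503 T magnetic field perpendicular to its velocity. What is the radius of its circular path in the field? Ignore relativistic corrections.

r ≈ 3.28×10⁻⁴ m

Acceleration: |q|V = ½mv² ⇒ v = √(2|q|V/m) = √(2·1.602×10⁻¹⁹·2390/9.109×10⁻³¹) ≈ 2.899×10⁷ m/s.
In the field: r = mv/(|q|B) = (9.109×10⁻³¹)(2.899×10⁷)/((1.602×10⁻¹⁹)(0.503)) ≈ 3.28×10⁻⁴ m.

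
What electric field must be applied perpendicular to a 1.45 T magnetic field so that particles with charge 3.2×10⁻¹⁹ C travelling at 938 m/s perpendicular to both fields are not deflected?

E = 1360 V/m

For straight-line motion qE = qvB, so E = vB.
E = 938 × 1.45 = 1360 V/m.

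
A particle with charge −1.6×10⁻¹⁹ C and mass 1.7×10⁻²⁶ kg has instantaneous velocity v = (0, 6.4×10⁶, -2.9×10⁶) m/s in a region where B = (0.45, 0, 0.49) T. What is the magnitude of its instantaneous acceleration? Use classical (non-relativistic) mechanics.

v×B = (3.14×10⁶, -1.30×10⁶, -2.88×10⁶) N/C.
F = q v×B = (−1.6×10⁻¹⁹ C)·(3.14×10⁶, -1.30×10⁶, -2.88×10⁶) = (-5.02×10⁻¹³, 2.09×10⁻¹³, 4.61×10⁻¹³) N.
|a| = |F|/m = 7.125×10⁻¹³/1.7×10⁻²⁶ ≈ 4.19×10¹³ m/s².

|a| ≈ 4.19×10¹³ m/s²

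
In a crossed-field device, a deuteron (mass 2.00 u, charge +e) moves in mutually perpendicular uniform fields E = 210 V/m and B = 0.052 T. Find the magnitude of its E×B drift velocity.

The steady drift has the magnetic force balancing the electric force, so v_d = E/B.
v_d = 210/0.052 = 4000 m/s.

v_d ≈ 4000 m/s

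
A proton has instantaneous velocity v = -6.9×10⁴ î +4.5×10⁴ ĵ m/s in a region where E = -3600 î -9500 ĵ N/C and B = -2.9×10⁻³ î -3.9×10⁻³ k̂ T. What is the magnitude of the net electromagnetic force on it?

v×B = (-176, -269, 130) N/C.
E + v×B = (-3780, -9770, 130) N/C.
F = q(E + v×B) = (1.602×10⁻¹⁹ C)·(-3780, -9770, 130) = (-6.05×10⁻¹⁶, -1.57×10⁻¹⁵, 2.09×10⁻¹⁷) N.
|F| = 1.68×10⁻¹⁵ N.

|F| ≈ 1.68×10⁻¹⁵ N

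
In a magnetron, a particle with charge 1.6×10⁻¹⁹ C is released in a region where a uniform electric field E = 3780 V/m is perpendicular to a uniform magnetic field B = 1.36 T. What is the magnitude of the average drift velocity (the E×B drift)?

v_d ≈ 2780 m/s

In crossed fields the guiding centre drifts at v_d = |E×B|/B² = E/B, independent of charge and mass.
v_d = 3780/1.36 = 2780 m/s.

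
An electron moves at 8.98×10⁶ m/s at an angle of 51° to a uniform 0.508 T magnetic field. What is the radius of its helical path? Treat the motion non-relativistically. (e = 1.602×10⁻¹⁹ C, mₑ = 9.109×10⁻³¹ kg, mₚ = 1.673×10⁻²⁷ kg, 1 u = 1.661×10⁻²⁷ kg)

r ≈ 7.81×10⁻⁵ m

v⊥ = v sinθ = 8.98×10⁶·sin51° ≈ 6.979×10⁶ m/s.
r = m v⊥/(|q|B) = (9.109×10⁻³¹)(6.979×10⁶)/((1.602×10⁻¹⁹)(0.508)) ≈ 7.81×10⁻⁵ m.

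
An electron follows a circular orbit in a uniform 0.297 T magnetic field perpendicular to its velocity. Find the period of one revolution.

The cyclotron period depends only on m, q, B: T = 2πm/(|q|B).
T = 2π(9.109×10⁻³¹)/((1.602×10⁻¹⁹)(0.297)) ≈ 1.20×10⁻¹⁰ s.

T ≈ 1.20×10⁻¹⁰ s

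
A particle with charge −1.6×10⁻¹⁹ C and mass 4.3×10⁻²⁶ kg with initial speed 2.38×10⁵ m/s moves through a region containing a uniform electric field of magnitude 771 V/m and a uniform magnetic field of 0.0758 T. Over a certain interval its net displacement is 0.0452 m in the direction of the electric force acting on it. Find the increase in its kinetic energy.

ΔKE ≈ 5.58×10⁻¹⁸ J

The magnetic force is always ⟂ v and does no work; only the electric force changes KE.
ΔKE = F_E · d = |q|E d = (1.6×10⁻¹⁹)(771)(0.0452) ≈ 5.58×10⁻¹⁸ J.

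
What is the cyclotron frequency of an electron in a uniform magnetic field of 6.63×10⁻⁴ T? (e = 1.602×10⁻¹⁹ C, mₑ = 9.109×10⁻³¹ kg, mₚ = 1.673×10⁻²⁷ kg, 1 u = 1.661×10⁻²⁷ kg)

f ≈ 1.86×10⁷ Hz

f = |q|B/(2πm).
f = (1.602×10⁻¹⁹)(6.63×10⁻⁴)/(2π·9.109×10⁻³¹) ≈ 1.86×10⁷ Hz.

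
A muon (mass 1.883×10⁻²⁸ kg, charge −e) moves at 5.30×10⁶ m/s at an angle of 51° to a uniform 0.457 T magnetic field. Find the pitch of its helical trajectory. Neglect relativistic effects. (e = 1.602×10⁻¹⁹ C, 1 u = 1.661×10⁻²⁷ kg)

v∥ = v cosθ = 5.30×10⁶·cos51° ≈ 3.335×10⁶ m/s.
T = 2πm/(|q|B) = 2π(1.883×10⁻²⁸)/((1.602×10⁻¹⁹)(0.457)) ≈ 1.616×10⁻⁸ s.
pitch = v∥ T = (3.335×10⁶)(1.616×10⁻⁸) ≈ 0.0539 m.

p ≈ 0.0539 m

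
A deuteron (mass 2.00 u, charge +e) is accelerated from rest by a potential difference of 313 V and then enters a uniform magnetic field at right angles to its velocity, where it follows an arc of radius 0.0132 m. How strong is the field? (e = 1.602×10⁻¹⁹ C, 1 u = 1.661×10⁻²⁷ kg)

v = √(2|q|V/m) = √(2·1.602×10⁻¹⁹·313/3.322×10⁻²⁷) ≈ 1.737×10⁵ m/s.
B = mv/(|q|r) = (3.322×10⁻²⁷)(1.737×10⁵)/((1.602×10⁻¹⁹)(0.0132)) ≈ 0.273 T.

B ≈ 0.273 T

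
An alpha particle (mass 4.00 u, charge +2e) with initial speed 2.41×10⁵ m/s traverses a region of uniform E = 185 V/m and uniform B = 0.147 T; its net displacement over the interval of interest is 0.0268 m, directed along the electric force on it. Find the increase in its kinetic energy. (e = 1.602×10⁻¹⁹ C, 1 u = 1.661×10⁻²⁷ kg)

The magnetic force is always ⟂ v and does no work; only the electric force changes KE.
ΔKE = F_E · d = |q|E d = (3.204×10⁻¹⁹)(185)(0.0268) ≈ 1.59×10⁻¹⁸ J.

ΔKE ≈ 1.59×10⁻¹⁸ J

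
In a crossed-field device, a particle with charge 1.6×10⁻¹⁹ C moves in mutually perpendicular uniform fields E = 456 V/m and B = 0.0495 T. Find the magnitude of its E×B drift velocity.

The E×B drift speed is v_d = E/B.
v_d = 456/0.0495 = 9210 m/s.

v_d ≈ 9210 m/s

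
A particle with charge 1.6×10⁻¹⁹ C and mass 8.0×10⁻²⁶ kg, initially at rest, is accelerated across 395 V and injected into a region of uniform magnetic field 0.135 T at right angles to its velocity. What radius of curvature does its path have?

Acceleration: |q|V = ½mv² ⇒ v = √(2|q|V/m) = √(2·1.6×10⁻¹⁹·395/8.0×10⁻²⁶) ≈ 3.975×10⁴ m/s.
In the field: r = mv/(|q|B) = (8.0×10⁻²⁶)(3.975×10⁴)/((1.6×10⁻¹⁹)(0.135)) ≈ 0.147 m.

r ≈ 0.147 m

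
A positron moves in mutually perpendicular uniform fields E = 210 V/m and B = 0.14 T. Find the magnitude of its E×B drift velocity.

The steady drift has the magnetic force balancing the electric force, so v_d = E/B.
v_d = 210/0.14 = 1500 m/s.

v_d ≈ 1500 m/s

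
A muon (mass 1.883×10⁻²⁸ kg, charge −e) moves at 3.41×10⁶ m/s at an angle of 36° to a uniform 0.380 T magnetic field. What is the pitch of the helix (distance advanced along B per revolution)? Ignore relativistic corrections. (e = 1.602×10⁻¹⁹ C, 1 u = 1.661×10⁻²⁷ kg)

p ≈ 0.0536 m

v∥ = v cosθ = 3.41×10⁶·cos36° ≈ 2.759×10⁶ m/s.
T = 2πm/(|q|B) = 2π(1.883×10⁻²⁸)/((1.602×10⁻¹⁹)(0.380)) ≈ 1.943×10⁻⁸ s.
pitch = v∥ T = (2.759×10⁶)(1.943×10⁻⁸) ≈ 0.0536 m.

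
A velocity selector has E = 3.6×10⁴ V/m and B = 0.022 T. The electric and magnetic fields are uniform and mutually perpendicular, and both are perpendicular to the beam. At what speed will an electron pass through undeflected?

For undeflected motion the electric and magnetic forces balance: qE = qvB.
v = E/B = 3.6×10⁴/0.022 = 1.6×10⁶ m/s.

v = 1.6×10⁶ m/s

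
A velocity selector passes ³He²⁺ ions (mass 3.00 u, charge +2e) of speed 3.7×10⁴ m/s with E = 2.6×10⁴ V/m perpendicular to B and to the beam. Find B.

B = 0.70 T

Balance of forces in the selector: qE = qvB ⇒ B = E/v.
B = 2.6×10⁴/3.7×10⁴ = 0.70 T.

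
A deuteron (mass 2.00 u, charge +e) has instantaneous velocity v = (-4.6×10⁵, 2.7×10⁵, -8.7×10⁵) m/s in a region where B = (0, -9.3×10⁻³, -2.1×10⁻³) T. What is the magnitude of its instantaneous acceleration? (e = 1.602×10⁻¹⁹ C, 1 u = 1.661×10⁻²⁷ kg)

|a| ≈ 4.68×10¹¹ m/s²

v×B = (-8660, -966, 4280) N/C.
F = q v×B = (1.602×10⁻¹⁹ C)·(-8660, -966, 4280) = (-1.39×10⁻¹⁵, -1.55×10⁻¹⁶, 6.85×10⁻¹⁶) N.
|a| = |F|/m = 1.555×10⁻¹⁵/3.322×10⁻²⁷ ≈ 4.68×10¹¹ m/s².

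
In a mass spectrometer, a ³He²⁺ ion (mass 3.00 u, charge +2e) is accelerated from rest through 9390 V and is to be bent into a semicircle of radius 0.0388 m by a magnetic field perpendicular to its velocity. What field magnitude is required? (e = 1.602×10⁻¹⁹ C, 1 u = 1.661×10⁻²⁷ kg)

B ≈ 0.440 T

v = √(2|q|V/m) = √(2·3.204×10⁻¹⁹·9390/4.983×10⁻²⁷) ≈ 1.099×10⁶ m/s.
B = mv/(|q|r) = (4.983×10⁻²⁷)(1.099×10⁶)/((3.204×10⁻¹⁹)(0.0388)) ≈ 0.440 T.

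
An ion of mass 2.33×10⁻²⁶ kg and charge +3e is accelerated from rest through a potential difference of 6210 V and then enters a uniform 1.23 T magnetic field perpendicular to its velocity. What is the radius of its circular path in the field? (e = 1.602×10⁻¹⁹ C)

r ≈ 0.0199 m

Acceleration: |q|V = ½mv² ⇒ v = √(2|q|V/m) = √(2·4.806×10⁻¹⁹·6210/2.33×10⁻²⁶) ≈ 5.061×10⁵ m/s.
In the field: r = mv/(|q|B) = (2.33×10⁻²⁶)(5.061×10⁵)/((4.806×10⁻¹⁹)(1.23)) ≈ 0.0199 m.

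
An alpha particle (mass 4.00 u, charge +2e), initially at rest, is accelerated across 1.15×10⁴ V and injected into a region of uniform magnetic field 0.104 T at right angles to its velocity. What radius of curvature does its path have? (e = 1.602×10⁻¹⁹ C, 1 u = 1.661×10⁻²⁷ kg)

r ≈ 0.210 m

Acceleration: |q|V = ½mv² ⇒ v = √(2|q|V/m) = √(2·3.204×10⁻¹⁹·1.15×10⁴/6.644×10⁻²⁷) ≈ 1.053×10⁶ m/s.
In the field: r = mv/(|q|B) = (6.644×10⁻²⁷)(1.053×10⁶)/((3.204×10⁻¹⁹)(0.104)) ≈ 0.210 m.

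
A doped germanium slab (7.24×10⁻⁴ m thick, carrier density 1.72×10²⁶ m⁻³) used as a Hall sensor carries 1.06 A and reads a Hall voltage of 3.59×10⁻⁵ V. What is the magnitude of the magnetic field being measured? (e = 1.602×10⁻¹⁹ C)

From V_H = IB/(n e t), B = V_H n e t / I.
B = (3.59×10⁻⁵)(1.72×10²⁶)(1.602×10⁻¹⁹)(7.24×10⁻⁴)/1.06 ≈ 0.676 T.

B ≈ 0.676 T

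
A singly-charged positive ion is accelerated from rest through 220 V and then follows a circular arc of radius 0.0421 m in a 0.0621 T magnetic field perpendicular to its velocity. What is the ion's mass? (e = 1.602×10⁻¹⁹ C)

Combine |q|V = ½mv² and r = mv/(|q|B): eliminate v to get m = qB²r²/(2V).
m = (1.602×10⁻¹⁹)(0.0621)²(0.0421)²/(2·220) ≈ 2.49×10⁻²⁷ kg.

m ≈ 2.49×10⁻²⁷ kg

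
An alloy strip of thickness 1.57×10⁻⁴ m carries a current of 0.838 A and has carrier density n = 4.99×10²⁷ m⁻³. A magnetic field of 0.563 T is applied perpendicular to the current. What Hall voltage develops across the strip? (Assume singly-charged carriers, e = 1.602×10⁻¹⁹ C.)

V_H ≈ 3.76×10⁻⁶ V

V_H = IB/(n e t).
V_H = (0.838)(0.563)/((4.99×10²⁷)(1.602×10⁻¹⁹)(1.57×10⁻⁴)) ≈ 3.76×10⁻⁶ V.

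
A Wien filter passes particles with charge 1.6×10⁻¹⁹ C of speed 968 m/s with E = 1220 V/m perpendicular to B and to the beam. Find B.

B = 1.26 T

Balance of forces in the selector: qE = qvB ⇒ B = E/v.
B = 1220/968 = 1.26 T.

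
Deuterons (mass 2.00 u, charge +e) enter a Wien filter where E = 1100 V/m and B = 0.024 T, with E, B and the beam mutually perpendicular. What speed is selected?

Straight-line motion ⇒ electric and magnetic forces cancel, so E = vB.
v = E/B = 1100/0.024 = 4.6×10⁴ m/s.

v = 4.6×10⁴ m/s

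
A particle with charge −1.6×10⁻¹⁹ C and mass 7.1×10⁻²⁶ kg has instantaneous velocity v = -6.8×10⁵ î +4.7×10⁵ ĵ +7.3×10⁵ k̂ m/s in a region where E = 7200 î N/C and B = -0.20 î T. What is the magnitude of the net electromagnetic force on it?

|F| ≈ 2.78×10⁻¹⁴ N

v×B = (0, -1.46×10⁵, 9.40×10⁴) N/C.
E + v×B = (7200, -1.46×10⁵, 9.40×10⁴) N/C.
F = q(E + v×B) = (−1.6×10⁻¹⁹ C)·(7200, -1.46×10⁵, 9.40×10⁴) = (-1.15×10⁻¹⁵, 2.34×10⁻¹⁴, -1.50×10⁻¹⁴) N.
|F| = 2.78×10⁻¹⁴ N.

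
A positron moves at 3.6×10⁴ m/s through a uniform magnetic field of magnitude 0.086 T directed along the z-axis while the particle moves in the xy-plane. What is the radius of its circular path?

The magnetic force provides the centripetal force: |q|vB = mv²/r.
r = mv/(|q|B) = (9.109×10⁻³¹)(3.6×10⁴)/((1.602×10⁻¹⁹)(0.086)) ≈ 2.4×10⁻⁶ m.

r ≈ 2.4×10⁻⁶ m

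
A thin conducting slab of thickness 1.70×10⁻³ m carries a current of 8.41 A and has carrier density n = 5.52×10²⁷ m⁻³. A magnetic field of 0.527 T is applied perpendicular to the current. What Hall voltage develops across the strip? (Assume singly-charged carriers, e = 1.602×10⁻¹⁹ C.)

V_H ≈ 2.95×10⁻⁶ V

V_H = IB/(n e t).
V_H = (8.41)(0.527)/((5.52×10²⁷)(1.602×10⁻¹⁹)(1.70×10⁻³)) ≈ 2.95×10⁻⁶ V.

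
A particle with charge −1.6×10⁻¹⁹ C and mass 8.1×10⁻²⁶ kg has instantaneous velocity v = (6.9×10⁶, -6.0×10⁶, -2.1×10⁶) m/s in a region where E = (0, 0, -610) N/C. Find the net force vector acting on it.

Only an electric field acts, so F = qE = (−1.6×10⁻¹⁹ C)·(0, 0, -610) = (0, 0, 9.76×10⁻¹⁷) N.

F ≈ (0, 0, 9.76×10⁻¹⁷) N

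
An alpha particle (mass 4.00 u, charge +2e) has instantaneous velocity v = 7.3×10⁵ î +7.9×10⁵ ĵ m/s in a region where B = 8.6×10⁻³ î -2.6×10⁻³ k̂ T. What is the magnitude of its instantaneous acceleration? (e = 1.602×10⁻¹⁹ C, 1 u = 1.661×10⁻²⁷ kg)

v×B = (-2050, 1900, -6790) N/C.
F = q v×B = (3.204×10⁻¹⁹ C)·(-2050, 1900, -6790) = (-6.58×10⁻¹⁶, 6.08×10⁻¹⁶, -2.18×10⁻¹⁵) N.
|a| = |F|/m = 2.354×10⁻¹⁵/6.644×10⁻²⁷ ≈ 3.54×10¹¹ m/s².

|a| ≈ 3.54×10¹¹ m/s²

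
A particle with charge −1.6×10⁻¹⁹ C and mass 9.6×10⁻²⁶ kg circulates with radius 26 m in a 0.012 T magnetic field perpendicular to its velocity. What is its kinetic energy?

v = |q|Br/m, then KE = ½mv² = (qBr)²/(2m).
v = (1.6×10⁻¹⁹)(0.012)(26)/9.6×10⁻²⁶ ≈ 5.200×10⁵ m/s.
KE = ½(9.6×10⁻²⁶)(5.200×10⁵)² ≈ 1.3×10⁻¹⁴ J.

KE ≈ 1.3×10⁻¹⁴ J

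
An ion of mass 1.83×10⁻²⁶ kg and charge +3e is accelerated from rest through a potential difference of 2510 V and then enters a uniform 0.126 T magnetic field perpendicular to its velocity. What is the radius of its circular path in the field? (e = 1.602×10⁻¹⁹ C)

r ≈ 0.110 m

Acceleration: |q|V = ½mv² ⇒ v = √(2|q|V/m) = √(2·4.806×10⁻¹⁹·2510/1.83×10⁻²⁶) ≈ 3.631×10⁵ m/s.
In the field: r = mv/(|q|B) = (1.83×10⁻²⁶)(3.631×10⁵)/((4.806×10⁻¹⁹)(0.126)) ≈ 0.110 m.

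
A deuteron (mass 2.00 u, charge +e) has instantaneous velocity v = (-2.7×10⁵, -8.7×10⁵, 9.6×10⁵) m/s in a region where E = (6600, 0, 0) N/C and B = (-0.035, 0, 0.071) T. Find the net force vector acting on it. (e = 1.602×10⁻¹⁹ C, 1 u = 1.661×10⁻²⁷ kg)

F ≈ (-8.84×10⁻¹⁵, -2.31×10⁻¹⁵, -4.88×10⁻¹⁵) N

v×B = (-6.18×10⁴, -1.44×10⁴, -3.05×10⁴) N/C.
E + v×B = (-5.52×10⁴, -1.44×10⁴, -3.05×10⁴) N/C.
F = q(E + v×B) = (1.602×10⁻¹⁹ C)·(-5.52×10⁴, -1.44×10⁴, -3.05×10⁴) = (-8.84×10⁻¹⁵, -2.31×10⁻¹⁵, -4.88×10⁻¹⁵) N.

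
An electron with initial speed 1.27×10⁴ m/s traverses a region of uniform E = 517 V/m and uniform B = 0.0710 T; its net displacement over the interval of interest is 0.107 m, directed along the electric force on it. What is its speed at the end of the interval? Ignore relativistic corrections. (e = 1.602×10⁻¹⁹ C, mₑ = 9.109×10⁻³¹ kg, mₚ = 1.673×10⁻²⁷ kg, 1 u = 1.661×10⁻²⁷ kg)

B does no work; ΔKE = |q|E d.
½mv_f² = ½mv₀² + |q|Ed = ½(9.109×10⁻³¹)(1.27×10⁴)² + (1.602×10⁻¹⁹)(517)(0.107) ≈ 7.346×10⁻²³ J + 8.862×10⁻¹⁸ J ≈ 8.862×10⁻¹⁸ J.
v_f = √(2·8.862×10⁻¹⁸/9.109×10⁻³¹) ≈ 4.41×10⁶ m/s.

v_f ≈ 4.41×10⁶ m/s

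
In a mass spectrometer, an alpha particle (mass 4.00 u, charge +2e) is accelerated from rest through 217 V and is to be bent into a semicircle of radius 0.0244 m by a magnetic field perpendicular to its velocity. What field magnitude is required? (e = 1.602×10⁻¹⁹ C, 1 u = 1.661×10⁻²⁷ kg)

v = √(2|q|V/m) = √(2·3.204×10⁻¹⁹·217/6.644×10⁻²⁷) ≈ 1.447×10⁵ m/s.
B = mv/(|q|r) = (6.644×10⁻²⁷)(1.447×10⁵)/((3.204×10⁻¹⁹)(0.0244)) ≈ 0.123 T.

B ≈ 0.123 T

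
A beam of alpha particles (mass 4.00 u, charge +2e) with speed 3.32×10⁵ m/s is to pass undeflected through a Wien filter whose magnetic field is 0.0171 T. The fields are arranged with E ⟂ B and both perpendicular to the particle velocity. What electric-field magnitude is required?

For straight-line motion qE = qvB, so E = vB.
E = 3.32×10⁵ × 0.0171 = 5680 V/m.

E = 5680 V/m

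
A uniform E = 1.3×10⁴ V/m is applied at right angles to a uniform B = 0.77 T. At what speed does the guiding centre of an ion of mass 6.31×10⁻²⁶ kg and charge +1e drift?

v_d ≈ 1.7×10⁴ m/s

The steady drift has the magnetic force balancing the electric force, so v_d = E/B.
v_d = 1.3×10⁴/0.77 = 1.7×10⁴ m/s.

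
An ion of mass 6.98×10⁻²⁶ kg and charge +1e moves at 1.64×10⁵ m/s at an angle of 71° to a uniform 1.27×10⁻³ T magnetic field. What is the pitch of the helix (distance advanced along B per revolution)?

v∥ = v cosθ = 1.64×10⁵·cos71° ≈ 5.339×10⁴ m/s.
T = 2πm/(|q|B) = 2π(6.98×10⁻²⁶)/((1.602×10⁻¹⁹)(1.27×10⁻³)) ≈ 2.156×10⁻³ s.
pitch = v∥ T = (5.339×10⁴)(2.156×10⁻³) ≈ 115 m.

p ≈ 115 m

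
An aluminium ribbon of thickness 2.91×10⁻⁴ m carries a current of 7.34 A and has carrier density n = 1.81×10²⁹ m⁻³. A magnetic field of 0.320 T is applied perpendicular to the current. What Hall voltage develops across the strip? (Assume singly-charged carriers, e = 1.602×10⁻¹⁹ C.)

V_H = IB/(n e t).
V_H = (7.34)(0.320)/((1.81×10²⁹)(1.602×10⁻¹⁹)(2.91×10⁻⁴)) ≈ 2.78×10⁻⁷ V.

V_H ≈ 2.78×10⁻⁷ V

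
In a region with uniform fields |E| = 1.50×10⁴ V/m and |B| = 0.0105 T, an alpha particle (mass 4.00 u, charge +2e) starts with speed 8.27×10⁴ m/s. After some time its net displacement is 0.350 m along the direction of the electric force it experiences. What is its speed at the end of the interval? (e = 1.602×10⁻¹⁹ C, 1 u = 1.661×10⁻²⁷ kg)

v_f ≈ 7.16×10⁵ m/s

B does no work; ΔKE = |q|E d.
½mv_f² = ½mv₀² + |q|Ed = ½(6.644×10⁻²⁷)(8.27×10⁴)² + (3.204×10⁻¹⁹)(1.50×10⁴)(0.350) ≈ 2.272×10⁻¹⁷ J + 1.682×10⁻¹⁵ J ≈ 1.705×10⁻¹⁵ J.
v_f = √(2·1.705×10⁻¹⁵/6.644×10⁻²⁷) ≈ 7.16×10⁵ m/s.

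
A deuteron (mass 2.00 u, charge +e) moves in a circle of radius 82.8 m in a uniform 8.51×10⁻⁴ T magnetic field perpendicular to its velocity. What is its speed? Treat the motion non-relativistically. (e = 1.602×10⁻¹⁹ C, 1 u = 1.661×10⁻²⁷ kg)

v ≈ 3.40×10⁶ m/s

From |q|vB = mv²/r, v = |q|Br/m.
v = (1.602×10⁻¹⁹)(8.51×10⁻⁴)(82.8)/3.322×10⁻²⁷ ≈ 3.40×10⁶ m/s.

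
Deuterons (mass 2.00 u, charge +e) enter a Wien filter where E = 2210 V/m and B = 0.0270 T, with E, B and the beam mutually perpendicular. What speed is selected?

Zero net Lorentz force requires |qE| = |q v×B|, i.e. E = vB.
v = E/B = 2210/0.0270 = 8.19×10⁴ m/s.

v = 8.19×10⁴ m/s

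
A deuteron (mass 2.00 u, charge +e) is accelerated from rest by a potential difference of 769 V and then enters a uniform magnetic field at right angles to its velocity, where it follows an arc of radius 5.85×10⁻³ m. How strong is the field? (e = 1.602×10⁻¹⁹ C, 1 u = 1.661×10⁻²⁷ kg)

B ≈ 0.965 T

v = √(2|q|V/m) = √(2·1.602×10⁻¹⁹·769/3.322×10⁻²⁷) ≈ 2.723×10⁵ m/s.
B = mv/(|q|r) = (3.322×10⁻²⁷)(2.723×10⁵)/((1.602×10⁻¹⁹)(5.85×10⁻³)) ≈ 0.965 T.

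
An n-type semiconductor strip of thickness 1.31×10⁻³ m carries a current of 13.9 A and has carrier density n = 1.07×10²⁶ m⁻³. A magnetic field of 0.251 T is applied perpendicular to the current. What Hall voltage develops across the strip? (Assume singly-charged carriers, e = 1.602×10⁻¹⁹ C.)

V_H ≈ 1.55×10⁻⁴ V

V_H = IB/(n e t).
V_H = (13.9)(0.251)/((1.07×10²⁶)(1.602×10⁻¹⁹)(1.31×10⁻³)) ≈ 1.55×10⁻⁴ V.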